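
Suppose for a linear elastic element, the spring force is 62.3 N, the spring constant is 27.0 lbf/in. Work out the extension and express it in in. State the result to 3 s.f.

From Hooke's law: x = F/k.
F = 62.3 N; k = 27.0 lbf/in = 4728 N/m.
x = 0.01318 m
0.01318 m × (1 in / 0.02540 m) = 0.5187 in

0.519 in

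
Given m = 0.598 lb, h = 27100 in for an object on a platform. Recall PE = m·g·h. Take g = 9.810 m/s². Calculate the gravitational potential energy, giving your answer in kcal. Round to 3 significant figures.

Directly: PE = mgh.
m = 0.598 lb = 0.2712 kg; h = 27100 in = 688.3 m; g = 9.810 m/s².
PE = 1832 J
1832 J × (1 kcal / 4184 J) = 0.4378 kcal

0.438 kcal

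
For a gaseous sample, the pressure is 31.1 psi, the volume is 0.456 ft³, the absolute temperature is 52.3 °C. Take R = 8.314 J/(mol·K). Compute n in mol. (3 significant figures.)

From the ideal-gas law: n = PV/(RT).
P = 31.1 psi = 2.144×10^5 Pa; V = 0.456 ft³ = 0.01291 m³; T = 52.3 °C = 325.4 K; R = 8.314 J/(mol·K).
n = 1.023 mol

1.02 mol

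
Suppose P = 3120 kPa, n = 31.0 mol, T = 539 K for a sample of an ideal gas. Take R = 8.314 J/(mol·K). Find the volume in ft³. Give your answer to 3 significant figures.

1.57 ft³

Rearranging: V = nRT/P.
P = 3120 kPa = 3.120×10^6 Pa; n = 31.0 mol; T = 539 K; R = 8.314 J/(mol·K).
V = 0.04453 m³
0.04453 m³ × (1 ft³ / 0.02832 m³) = 1.572 ft³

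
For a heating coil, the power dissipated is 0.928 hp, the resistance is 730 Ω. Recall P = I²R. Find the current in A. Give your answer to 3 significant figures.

0.974 A

Rearranging P = I²R for I: I = √(P/R).
P = 0.928 hp = 692.0 W; R = 730 Ω.
I = 0.9736 A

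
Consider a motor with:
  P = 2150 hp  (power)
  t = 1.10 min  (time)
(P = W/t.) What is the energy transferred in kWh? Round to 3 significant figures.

Rearranging P = W/t for W: W = P·t.
P = 2150 hp = 1.603×10^6 W; t = 1.10 min = 66.00 s.
W = 1.058×10^8 J
1.058×10^8 J × (1 kWh / 3.600×10^6 J) = 29.39 kWh

29.4 kWh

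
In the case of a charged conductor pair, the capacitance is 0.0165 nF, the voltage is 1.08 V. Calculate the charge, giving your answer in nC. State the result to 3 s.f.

Rearranging C = Q/V for Q: Q = CV.
C = 0.0165 nF = 1.650×10^-11 F; V = 1.08 V.
Q = 1.782×10^-11 C
1.782×10^-11 C × (1 nC / 1.000×10^-9 C) = 0.01782 nC

0.0178 nC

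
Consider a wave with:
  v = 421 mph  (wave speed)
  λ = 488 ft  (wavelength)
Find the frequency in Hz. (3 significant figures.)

1.27 Hz

Rearranging: f = v/λ.
v = 421 mph = 188.2 m/s; λ = 488 ft = 148.7 m.
f = 1.265 Hz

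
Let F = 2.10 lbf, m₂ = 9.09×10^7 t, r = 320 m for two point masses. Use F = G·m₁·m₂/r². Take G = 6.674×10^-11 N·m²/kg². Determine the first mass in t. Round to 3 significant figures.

From Newton's law of gravitation: m₁ = F·r²/(G·m₂).
F = 2.10 lbf = 9.341 N; m₂ = 9.09×10^7 t = 9.090×10^10 kg; r = 320 m; G = 6.674×10^-11 N·m²/kg².
m₁ = 1.577×10^5 kg
1.577×10^5 kg × (1 t / 1000 kg) = 157.7 t

158 t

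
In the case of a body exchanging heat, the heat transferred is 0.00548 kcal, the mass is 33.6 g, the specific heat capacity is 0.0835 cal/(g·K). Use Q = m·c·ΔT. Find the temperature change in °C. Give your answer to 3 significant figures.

Solving Q = m·c·ΔT for ΔT: ΔT = Q/(m·c).
Q = 0.00548 kcal = 22.93 J; m = 33.6 g = 0.03360 kg; c = 0.0835 cal/(g·K) = 349.4 J/(kg·K).
ΔT = 1.953 K
Since 1 °C = 1 K, 1.953 °C.

1.95 °C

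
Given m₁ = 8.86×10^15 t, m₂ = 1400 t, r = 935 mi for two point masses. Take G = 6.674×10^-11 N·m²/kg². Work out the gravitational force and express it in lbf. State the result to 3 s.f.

82.2 lbf

F is given directly by: F = Gm₁m₂/r².
m₁ = 8.86×10^15 t = 8.860×10^18 kg; m₂ = 1400 t = 1.400×10^6 kg; r = 935 mi = 1.505×10^6 m; G = 6.674×10^-11 N·m²/kg².
F = 365.6 N
365.6 N × (1 lbf / 4.448 N) = 82.19 lbf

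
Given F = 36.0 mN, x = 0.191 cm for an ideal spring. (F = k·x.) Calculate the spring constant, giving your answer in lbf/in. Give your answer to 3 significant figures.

0.108 lbf/in

Rearranging F = k·x for k: k = F/x.
F = 36.0 mN = 0.03600 N; x = 0.191 cm = 0.001910 m.
k = 18.85 N/m
18.85 N/m × (1 lbf/in / 175.1 N/m) = 0.1076 lbf/in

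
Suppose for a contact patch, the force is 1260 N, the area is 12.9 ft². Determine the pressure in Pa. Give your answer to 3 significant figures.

1050 Pa

Directly: P = F/A.
F = 1260 N; A = 12.9 ft² = 1.198 m².
P = 1051 Pa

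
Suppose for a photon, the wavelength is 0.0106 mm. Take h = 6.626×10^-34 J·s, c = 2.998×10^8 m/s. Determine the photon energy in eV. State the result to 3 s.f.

Directly: E = hc/λ.
λ = 0.0106 mm = 1.060×10^-5 m; h = 6.626×10^-34 J·s; c = 2.998×10^8 m/s.
E = 1.874×10^-20 J  (the unit combination reduces to kg·m²/s² = J)
1.874×10^-20 J × (1 eV / 1.602×10^-19 J) = 0.1170 eV

0.117 eV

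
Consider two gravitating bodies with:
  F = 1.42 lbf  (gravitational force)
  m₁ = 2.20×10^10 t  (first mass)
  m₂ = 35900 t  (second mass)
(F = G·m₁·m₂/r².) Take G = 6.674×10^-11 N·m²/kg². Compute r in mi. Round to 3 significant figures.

From Newton's law of gravitation: r = √(G·m₁m₂/F).
F = 1.42 lbf = 6.316 N; m₁ = 2.20×10^10 t = 2.200×10^13 kg; m₂ = 35900 t = 3.590×10^7 kg; G = 6.674×10^-11 N·m²/kg².
r = 91351 m
91351 m × (1 mi / 1609 m) = 56.76 mi

56.8 mi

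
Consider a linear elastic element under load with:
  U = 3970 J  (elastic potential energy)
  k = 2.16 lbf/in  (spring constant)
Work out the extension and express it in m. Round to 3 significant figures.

4.58 m

Solving U = ½k·x² for x: x = √(2U/k).
U = 3970 J; k = 2.16 lbf/in = 378.3 N/m.
x = 4.581 m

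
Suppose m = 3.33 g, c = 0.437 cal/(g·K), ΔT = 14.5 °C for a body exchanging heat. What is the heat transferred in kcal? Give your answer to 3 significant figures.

0.0211 kcal

Q is given directly by: Q = mcΔT.
m = 3.33 g = 0.003330 kg; c = 0.437 cal/(g·K) = 1828 J/(kg·K); ΔT = 14.5 °C = 14.50 K.
Q = 88.28 J
88.28 J × (1 kcal / 4184 J) = 0.02110 kcal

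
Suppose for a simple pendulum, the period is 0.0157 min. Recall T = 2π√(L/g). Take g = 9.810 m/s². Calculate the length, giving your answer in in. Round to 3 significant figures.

Solving T = 2π√(L/g) for L: L = g·(T/2π)².
T = 0.0157 min = 0.9420 s; g = 9.810 m/s².
L = 0.2205 m
0.2205 m × (1 in / 0.02540 m) = 8.681 in

8.68 in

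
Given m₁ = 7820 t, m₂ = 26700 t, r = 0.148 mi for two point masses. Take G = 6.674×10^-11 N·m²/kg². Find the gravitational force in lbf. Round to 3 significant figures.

0.0552 lbf

F is given directly by: F = Gm₁m₂/r².
m₁ = 7820 t = 7.820×10^6 kg; m₂ = 26700 t = 2.670×10^7 kg; r = 0.148 mi = 238.2 m; G = 6.674×10^-11 N·m²/kg².
F = 0.2456 N
0.2456 N × (1 lbf / 4.448 N) = 0.05522 lbf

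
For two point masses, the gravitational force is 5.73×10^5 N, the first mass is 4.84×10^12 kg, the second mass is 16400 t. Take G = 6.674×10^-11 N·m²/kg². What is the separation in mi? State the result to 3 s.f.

0.0597 mi

From Newton's law of gravitation: r = √(G·m₁m₂/F).
F = 5.73×10^5 N; m₁ = 4.84×10^12 kg; m₂ = 16400 t = 1.640×10^7 kg; G = 6.674×10^-11 N·m²/kg².
r = 96.15 m
96.15 m × (1 mi / 1609 m) = 0.05975 mi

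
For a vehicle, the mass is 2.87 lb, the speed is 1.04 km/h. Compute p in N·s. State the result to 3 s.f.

p is given directly by: p = mv.
m = 2.87 lb = 1.302 kg; v = 1.04 km/h = 0.2889 m/s.
p = 0.3761 kg·m/s
Since 1 N·s = 1 kg·m/s, 0.3761 N·s.

0.376 N·s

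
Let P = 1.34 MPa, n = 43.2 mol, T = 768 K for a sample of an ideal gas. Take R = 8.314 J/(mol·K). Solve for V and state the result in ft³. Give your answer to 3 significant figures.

From the ideal-gas law: V = nRT/P.
P = 1.34 MPa = 1.340×10^6 Pa; n = 43.2 mol; T = 768 K; R = 8.314 J/(mol·K).
V = 0.2058 m³
0.2058 m³ × (1 ft³ / 0.02832 m³) = 7.270 ft³

7.27 ft³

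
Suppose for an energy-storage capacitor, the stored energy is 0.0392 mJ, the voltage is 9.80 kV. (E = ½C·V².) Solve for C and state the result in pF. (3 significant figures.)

Solving E = ½C·V² for C: C = 2E/V².
E = 0.0392 mJ = 3.920×10^-5 J; V = 9.80 kV = 9800 V.
C = 8.163×10^-13 F
8.163×10^-13 F × (1 pF / 1.000×10^-12 F) = 0.8163 pF

0.816 pF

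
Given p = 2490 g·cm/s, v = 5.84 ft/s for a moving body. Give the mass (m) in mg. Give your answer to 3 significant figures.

Rearranging: m = p/v.
p = 2490 g·cm/s = 0.02490 kg·m/s; v = 5.84 ft/s = 1.780 m/s.
m = 0.01399 kg
0.01399 kg × (1 mg / 1.000×10^-6 kg) = 13989 mg

14000 mg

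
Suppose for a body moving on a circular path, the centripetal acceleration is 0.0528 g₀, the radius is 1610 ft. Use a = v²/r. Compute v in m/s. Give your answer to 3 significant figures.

Solving a = v²/r for v: v = √(a·r).
a = 0.0528 g₀ = 0.5178 m/s²; r = 1610 ft = 490.7 m.
v = 15.94 m/s

15.9 m/s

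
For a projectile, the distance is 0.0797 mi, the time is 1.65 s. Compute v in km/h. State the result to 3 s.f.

280 km/h

Directly: v = d/t.
d = 0.0797 mi = 128.3 m; t = 1.65 s.
v = 77.74 m/s
77.74 m/s × (1 km/h / 0.2778 m/s) = 279.9 km/h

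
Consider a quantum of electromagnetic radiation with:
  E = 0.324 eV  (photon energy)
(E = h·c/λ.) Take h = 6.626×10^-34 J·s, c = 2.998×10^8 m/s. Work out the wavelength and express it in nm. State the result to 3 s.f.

3830 nm

Rearranging: λ = hc/E.
E = 0.324 eV = 5.191×10^-20 J; h = 6.626×10^-34 J·s; c = 2.998×10^8 m/s.
λ = 3.827×10^-6 m
3.827×10^-6 m × (1 nm / 1.000×10^-9 m) = 3827 nm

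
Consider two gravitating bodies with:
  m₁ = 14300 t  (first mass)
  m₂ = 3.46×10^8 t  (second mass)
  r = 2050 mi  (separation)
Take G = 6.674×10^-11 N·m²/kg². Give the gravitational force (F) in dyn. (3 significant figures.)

3.03 dyn

From Newton's law of gravitation: F = Gm₁m₂/r².
m₁ = 14300 t = 1.430×10^7 kg; m₂ = 3.46×10^8 t = 3.460×10^11 kg; r = 2050 mi = 3.299×10^6 m; G = 6.674×10^-11 N·m²/kg².
F = 3.034×10^-5 N
3.034×10^-5 N × (1 dyn / 1.000×10^-5 N) = 3.034 dyn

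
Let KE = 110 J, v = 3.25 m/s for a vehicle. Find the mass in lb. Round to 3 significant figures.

45.9 lb

Rearranging KE = ½mv² for m: m = 2·KE/v².
KE = 110 J; v = 3.25 m/s.
m = 20.83 kg
20.83 kg × (1 lb / 0.4536 kg) = 45.92 lb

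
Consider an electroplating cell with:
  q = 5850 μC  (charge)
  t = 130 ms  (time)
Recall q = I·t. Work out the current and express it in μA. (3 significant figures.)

Rearranging q = I·t for I: I = q/t.
q = 5850 μC = 0.005850 C; t = 130 ms = 0.1300 s.
I = 0.04500 A
0.04500 A × (1 μA / 1.000×10^-6 A) = 45000 μA

45000 μA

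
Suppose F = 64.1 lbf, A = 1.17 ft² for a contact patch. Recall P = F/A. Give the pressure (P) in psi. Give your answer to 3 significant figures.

0.380 psi

Directly: P = F/A.
F = 64.1 lbf = 285.1 N; A = 1.17 ft² = 0.1087 m².
P = 2623 Pa  (the unit combination reduces to kg/(m·s²) = Pa)
2623 Pa × (1 psi / 6895 Pa) = 0.3805 psi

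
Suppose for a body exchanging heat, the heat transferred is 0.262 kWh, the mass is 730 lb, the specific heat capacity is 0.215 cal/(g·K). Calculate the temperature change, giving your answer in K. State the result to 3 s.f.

3.17 K

Rearranging Q = m·c·ΔT for ΔT: ΔT = Q/(m·c).
Q = 0.262 kWh = 9.432×10^5 J; m = 730 lb = 331.1 kg; c = 0.215 cal/(g·K) = 899.6 J/(kg·K).
ΔT = 3.167 K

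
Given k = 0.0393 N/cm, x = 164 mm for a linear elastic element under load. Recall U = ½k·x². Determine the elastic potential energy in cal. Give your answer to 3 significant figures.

U is given directly by: U = ½kx².
k = 0.0393 N/cm = 3.930 N/m; x = 164 mm = 0.1640 m.
U = 0.05285 J
0.05285 J × (1 cal / 4.184 J) = 0.01263 cal

0.0126 cal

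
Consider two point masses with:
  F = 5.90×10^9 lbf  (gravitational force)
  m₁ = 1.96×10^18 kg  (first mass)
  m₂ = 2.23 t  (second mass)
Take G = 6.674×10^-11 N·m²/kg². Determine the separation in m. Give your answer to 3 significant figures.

From Newton's law of gravitation: r = √(G·m₁m₂/F).
F = 5.90×10^9 lbf = 2.624×10^10 N; m₁ = 1.96×10^18 kg; m₂ = 2.23 t = 2230 kg; G = 6.674×10^-11 N·m²/kg².
r = 3.334 m

3.33 m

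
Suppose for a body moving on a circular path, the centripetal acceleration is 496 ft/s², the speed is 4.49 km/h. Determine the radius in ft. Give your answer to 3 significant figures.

0.0338 ft

Solving a = v²/r for r: r = v²/a.
a = 496 ft/s² = 151.2 m/s²; v = 4.49 km/h = 1.247 m/s.
r = 0.01029 m
0.01029 m × (1 ft / 0.3048 m) = 0.03376 ft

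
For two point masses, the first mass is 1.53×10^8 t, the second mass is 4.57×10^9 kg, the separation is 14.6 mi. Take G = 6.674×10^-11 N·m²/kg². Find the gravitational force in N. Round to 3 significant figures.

F is given directly by: F = Gm₁m₂/r².
m₁ = 1.53×10^8 t = 1.530×10^11 kg; m₂ = 4.57×10^9 kg; r = 14.6 mi = 23496 m; G = 6.674×10^-11 N·m²/kg².
F = 84.53 N

84.5 N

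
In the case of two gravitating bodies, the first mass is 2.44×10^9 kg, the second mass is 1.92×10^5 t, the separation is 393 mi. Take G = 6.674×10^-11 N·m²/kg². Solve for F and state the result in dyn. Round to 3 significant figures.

From Newton's law of gravitation: F = Gm₁m₂/r².
m₁ = 2.44×10^9 kg; m₂ = 1.92×10^5 t = 1.920×10^8 kg; r = 393 mi = 6.325×10^5 m; G = 6.674×10^-11 N·m²/kg².
F = 7.816×10^-5 N
7.816×10^-5 N × (1 dyn / 1.000×10^-5 N) = 7.816 dyn

7.82 dyn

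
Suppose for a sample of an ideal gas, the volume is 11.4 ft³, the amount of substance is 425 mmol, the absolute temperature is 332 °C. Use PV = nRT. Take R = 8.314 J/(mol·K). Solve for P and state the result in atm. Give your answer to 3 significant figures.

0.0654 atm

P is given directly by: P = nRT/V.
V = 11.4 ft³ = 0.3228 m³; n = 425 mmol = 0.4250 mol; T = 332 °C = 605.1 K; R = 8.314 J/(mol·K).
P = 6624 Pa
6624 Pa × (1 atm / 1.013×10^5 Pa) = 0.06537 atm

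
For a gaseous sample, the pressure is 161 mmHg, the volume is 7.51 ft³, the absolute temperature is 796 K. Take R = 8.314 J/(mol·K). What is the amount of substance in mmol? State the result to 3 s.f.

690 mmol

From the ideal-gas law: n = PV/(RT).
P = 161 mmHg = 21465 Pa; V = 7.51 ft³ = 0.2127 m³; T = 796 K; R = 8.314 J/(mol·K).
n = 0.6897 mol
0.6897 mol × (1 mmol / 0.001000 mol) = 689.7 mmol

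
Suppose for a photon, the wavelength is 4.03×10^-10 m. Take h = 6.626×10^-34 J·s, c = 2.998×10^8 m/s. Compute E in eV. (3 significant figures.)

3080 eV

Directly: E = hc/λ.
λ = 4.03×10^-10 m; h = 6.626×10^-34 J·s; c = 2.998×10^8 m/s.
E = 4.929×10^-16 J
4.929×10^-16 J × (1 eV / 1.602×10^-19 J) = 3077 eV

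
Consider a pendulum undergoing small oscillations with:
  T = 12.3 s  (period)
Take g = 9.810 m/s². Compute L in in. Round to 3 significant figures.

1480 in

Rearranging T = 2π√(L/g) for L: L = g·(T/2π)².
T = 12.3 s; g = 9.810 m/s².
L = 37.59 m
37.59 m × (1 in / 0.02540 m) = 1480 in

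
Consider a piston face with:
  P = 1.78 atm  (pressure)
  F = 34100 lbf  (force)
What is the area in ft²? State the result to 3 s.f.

9.05 ft²

Rearranging: A = F/P.
P = 1.78 atm = 1.804×10^5 Pa; F = 34100 lbf = 1.517×10^5 N.
A = 0.8410 m²
0.8410 m² × (1 ft² / 0.09290 m²) = 9.053 ft²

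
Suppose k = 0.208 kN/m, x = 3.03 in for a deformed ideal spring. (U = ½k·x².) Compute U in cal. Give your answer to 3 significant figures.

U is given directly by: U = ½kx².
k = 0.208 kN/m = 208.0 N/m; x = 3.03 in = 0.07696 m.
U = 0.6160 J  (the unit combination reduces to kg·m²/s² = J)
0.6160 J × (1 cal / 4.184 J) = 0.1472 cal

0.147 cal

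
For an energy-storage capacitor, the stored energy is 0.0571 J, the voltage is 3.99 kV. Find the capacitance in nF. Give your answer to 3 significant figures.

7.17 nF

Rearranging E = ½C·V² for C: C = 2E/V².
E = 0.0571 J; V = 3.99 kV = 3990 V.
C = 7.173×10^-9 F
7.173×10^-9 F × (1 nF / 1.000×10^-9 F) = 7.173 nF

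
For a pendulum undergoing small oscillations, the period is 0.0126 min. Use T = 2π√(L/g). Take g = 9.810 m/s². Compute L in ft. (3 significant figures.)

Rearranging: L = g·(T/2π)².
T = 0.0126 min = 0.7560 s; g = 9.810 m/s².
L = 0.1420 m
0.1420 m × (1 ft / 0.3048 m) = 0.4659 ft

0.466 ft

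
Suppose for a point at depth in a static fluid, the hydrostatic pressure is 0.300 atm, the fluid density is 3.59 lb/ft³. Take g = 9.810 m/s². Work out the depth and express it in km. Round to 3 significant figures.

Rearranging: h = P/(ρ·g).
P = 0.300 atm = 30398 Pa; ρ = 3.59 lb/ft³ = 57.51 kg/m³; g = 9.810 m/s².
h = 53.88 m
53.88 m × (1 km / 1000 m) = 0.05388 km

0.0539 km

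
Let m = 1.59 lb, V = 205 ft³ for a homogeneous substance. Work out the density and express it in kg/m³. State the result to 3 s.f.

0.124 kg/m³

Directly: ρ = m/V.
m = 1.59 lb = 0.7212 kg; V = 205 ft³ = 5.805 m³.
ρ = 0.1242 kg/m³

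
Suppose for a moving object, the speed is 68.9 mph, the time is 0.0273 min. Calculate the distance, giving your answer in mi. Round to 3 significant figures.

0.0313 mi

Solving v = d/t for d: d = v·t.
v = 68.9 mph = 30.80 m/s; t = 0.0273 min = 1.638 s.
d = 50.45 m
50.45 m × (1 mi / 1609 m) = 0.03135 mi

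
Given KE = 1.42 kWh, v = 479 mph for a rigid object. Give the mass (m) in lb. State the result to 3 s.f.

492 lb

Solving KE = ½mv² for m: m = 2·KE/v².
KE = 1.42 kWh = 5.112×10^6 J; v = 479 mph = 214.1 m/s.
m = 223.0 kg
223.0 kg × (1 lb / 0.4536 kg) = 491.6 lb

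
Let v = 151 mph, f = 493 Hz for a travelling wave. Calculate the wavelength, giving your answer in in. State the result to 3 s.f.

5.39 in

Rearranging v = f·λ for λ: λ = v/f.
v = 151 mph = 67.50 m/s; f = 493 Hz.
λ = 0.1369 m
0.1369 m × (1 in / 0.02540 m) = 5.391 in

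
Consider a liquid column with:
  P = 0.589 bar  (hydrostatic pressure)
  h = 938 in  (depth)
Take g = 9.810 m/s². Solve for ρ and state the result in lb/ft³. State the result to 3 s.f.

Rearranging: ρ = P/(g·h).
P = 0.589 bar = 58900 Pa; h = 938 in = 23.83 m; g = 9.810 m/s².
ρ = 252.0 kg/m³
252.0 kg/m³ × (1 lb/ft³ / 16.02 kg/m³) = 15.73 lb/ft³

15.7 lb/ft³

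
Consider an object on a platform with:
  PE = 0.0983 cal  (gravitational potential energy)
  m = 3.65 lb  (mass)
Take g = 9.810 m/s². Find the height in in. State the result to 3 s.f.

Solving PE = m·g·h for h: h = PE/(m·g).
PE = 0.0983 cal = 0.4113 J; m = 3.65 lb = 1.656 kg; g = 9.810 m/s².
h = 0.02532 m
0.02532 m × (1 in / 0.02540 m) = 0.9970 in

0.997 in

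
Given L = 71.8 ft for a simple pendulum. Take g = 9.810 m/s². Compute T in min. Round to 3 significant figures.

Directly: T = 2π√(L/g).
L = 71.8 ft = 21.88 m; g = 9.810 m/s².
T = 9.385 s
9.385 s × (1 min / 60.00 s) = 0.1564 min

0.156 min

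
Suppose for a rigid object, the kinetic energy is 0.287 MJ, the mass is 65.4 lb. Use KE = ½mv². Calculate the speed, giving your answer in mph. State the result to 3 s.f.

311 mph

Rearranging KE = ½mv² for v: v = √(2·KE/m).
KE = 0.287 MJ = 2.870×10^5 J; m = 65.4 lb = 29.66 kg.
v = 139.1 m/s
139.1 m/s × (1 mph / 0.4470 m/s) = 311.2 mph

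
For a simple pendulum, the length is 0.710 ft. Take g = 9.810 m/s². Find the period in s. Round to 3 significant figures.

0.933 s

T is given directly by: T = 2π√(L/g).
L = 0.710 ft = 0.2164 m; g = 9.810 m/s².
T = 0.9332 s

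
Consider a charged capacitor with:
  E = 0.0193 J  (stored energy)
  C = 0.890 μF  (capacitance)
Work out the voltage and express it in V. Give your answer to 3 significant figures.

208 V

Rearranging: V = √(2E/C).
E = 0.0193 J; C = 0.890 μF = 8.900×10^-7 F.
V = 208.3 V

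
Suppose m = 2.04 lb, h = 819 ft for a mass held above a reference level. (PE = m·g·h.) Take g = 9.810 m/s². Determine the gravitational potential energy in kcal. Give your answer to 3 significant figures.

0.542 kcal

Directly: PE = mgh.
m = 2.04 lb = 0.9253 kg; h = 819 ft = 249.6 m; g = 9.810 m/s².
PE = 2266 J
2266 J × (1 kcal / 4184 J) = 0.5416 kcal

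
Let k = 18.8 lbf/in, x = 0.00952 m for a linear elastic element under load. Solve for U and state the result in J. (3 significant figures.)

U is given directly by: U = ½kx².
k = 18.8 lbf/in = 3292 N/m; x = 0.00952 m.
U = 0.1492 J

0.149 J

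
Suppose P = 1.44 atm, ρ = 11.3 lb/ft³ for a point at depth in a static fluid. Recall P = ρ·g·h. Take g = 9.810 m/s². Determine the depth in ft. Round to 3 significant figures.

Solving P = ρ·g·h for h: h = P/(ρ·g).
P = 1.44 atm = 1.459×10^5 Pa; ρ = 11.3 lb/ft³ = 181.0 kg/m³; g = 9.810 m/s².
h = 82.17 m
82.17 m × (1 ft / 0.3048 m) = 269.6 ft

270 ft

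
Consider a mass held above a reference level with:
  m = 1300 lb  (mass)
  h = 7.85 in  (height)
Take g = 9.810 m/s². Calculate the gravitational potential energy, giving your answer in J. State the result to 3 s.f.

1150 J

Directly: PE = mgh.
m = 1300 lb = 589.7 kg; h = 7.85 in = 0.1994 m; g = 9.810 m/s².
PE = 1153 J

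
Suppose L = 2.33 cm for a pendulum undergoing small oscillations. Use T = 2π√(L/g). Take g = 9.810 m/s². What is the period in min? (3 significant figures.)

0.00510 min

Directly: T = 2π√(L/g).
L = 2.33 cm = 0.02330 m; g = 9.810 m/s².
T = 0.3062 s
0.3062 s × (1 min / 60.00 s) = 0.005104 min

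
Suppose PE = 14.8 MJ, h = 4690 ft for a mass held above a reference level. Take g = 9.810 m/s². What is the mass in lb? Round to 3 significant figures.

Rearranging: m = PE/(g·h).
PE = 14.8 MJ = 1.480×10^7 J; h = 4690 ft = 1430 m; g = 9.810 m/s².
m = 1055 kg
1055 kg × (1 lb / 0.4536 kg) = 2327 lb

2330 lb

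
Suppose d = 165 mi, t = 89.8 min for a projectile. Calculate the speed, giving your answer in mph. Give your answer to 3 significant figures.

Directly: v = d/t.
d = 165 mi = 2.655×10^5 m; t = 89.8 min = 5388 s.
v = 49.28 m/s
49.28 m/s × (1 mph / 0.4470 m/s) = 110.2 mph

110 mph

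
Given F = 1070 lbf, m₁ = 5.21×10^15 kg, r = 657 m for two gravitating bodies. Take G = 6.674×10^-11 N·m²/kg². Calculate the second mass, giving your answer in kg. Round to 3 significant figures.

5910 kg

From Newton's law of gravitation: m₂ = F·r²/(G·m₁).
F = 1070 lbf = 4760 N; m₁ = 5.21×10^15 kg; r = 657 m; G = 6.674×10^-11 N·m²/kg².
m₂ = 5908 kg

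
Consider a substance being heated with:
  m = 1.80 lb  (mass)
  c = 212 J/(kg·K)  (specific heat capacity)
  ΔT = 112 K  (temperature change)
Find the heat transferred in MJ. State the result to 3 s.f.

0.0194 MJ

Directly: Q = mcΔT.
m = 1.80 lb = 0.8165 kg; c = 212 J/(kg·K); ΔT = 112 K.
Q = 19386 J
19386 J × (1 MJ / 1.000×10^6 J) = 0.01939 MJ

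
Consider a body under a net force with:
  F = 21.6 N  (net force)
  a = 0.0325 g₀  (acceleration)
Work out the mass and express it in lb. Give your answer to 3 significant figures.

149 lb

Rearranging F = m·a for m: m = F/a.
F = 21.6 N; a = 0.0325 g₀ = 0.3187 m/s².
m = 67.77 kg
67.77 kg × (1 lb / 0.4536 kg) = 149.4 lb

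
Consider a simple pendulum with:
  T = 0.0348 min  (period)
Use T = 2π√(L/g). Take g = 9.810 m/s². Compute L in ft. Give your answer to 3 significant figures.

3.55 ft

Rearranging: L = g·(T/2π)².
T = 0.0348 min = 2.088 s; g = 9.810 m/s².
L = 1.083 m
1.083 m × (1 ft / 0.3048 m) = 3.554 ft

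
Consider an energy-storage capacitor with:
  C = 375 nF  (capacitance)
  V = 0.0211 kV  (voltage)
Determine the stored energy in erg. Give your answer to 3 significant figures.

835 erg

E is given directly by: E = ½CV².
C = 375 nF = 3.750×10^-7 F; V = 0.0211 kV = 21.10 V.
E = 8.348×10^-5 J
8.348×10^-5 J × (1 erg / 1.000×10^-7 J) = 834.8 erg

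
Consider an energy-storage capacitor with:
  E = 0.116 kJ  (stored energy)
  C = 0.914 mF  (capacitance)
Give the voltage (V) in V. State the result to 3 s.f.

Rearranging E = ½C·V² for V: V = √(2E/C).
E = 0.116 kJ = 116.0 J; C = 0.914 mF = 9.140×10^-4 F.
V = 503.8 V

504 V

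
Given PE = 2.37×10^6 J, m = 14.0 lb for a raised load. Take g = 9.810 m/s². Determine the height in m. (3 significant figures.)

Solving PE = m·g·h for h: h = PE/(m·g).
PE = 2.37×10^6 J; m = 14.0 lb = 6.350 kg; g = 9.810 m/s².
h = 38044 m

38000 m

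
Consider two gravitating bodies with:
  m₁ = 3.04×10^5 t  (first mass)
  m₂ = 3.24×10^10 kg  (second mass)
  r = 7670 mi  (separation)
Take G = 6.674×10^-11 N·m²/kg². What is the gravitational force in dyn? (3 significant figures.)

From Newton's law of gravitation: F = Gm₁m₂/r².
m₁ = 3.04×10^5 t = 3.040×10^8 kg; m₂ = 3.24×10^10 kg; r = 7670 mi = 1.234×10^7 m; G = 6.674×10^-11 N·m²/kg².
F = 4.314×10^-6 N  (the unit combination reduces to kg·m/s² = N)
4.314×10^-6 N × (1 dyn / 1.000×10^-5 N) = 0.4314 dyn

0.431 dyn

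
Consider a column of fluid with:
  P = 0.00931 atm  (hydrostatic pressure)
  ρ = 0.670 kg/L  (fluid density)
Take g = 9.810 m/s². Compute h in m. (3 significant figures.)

0.144 m

Solving P = ρ·g·h for h: h = P/(ρ·g).
P = 0.00931 atm = 943.3 Pa; ρ = 0.670 kg/L = 670.0 kg/m³; g = 9.810 m/s².
h = 0.1435 m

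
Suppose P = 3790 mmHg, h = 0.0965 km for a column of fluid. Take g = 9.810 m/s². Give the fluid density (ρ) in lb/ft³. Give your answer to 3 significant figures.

33.3 lb/ft³

Rearranging: ρ = P/(g·h).
P = 3790 mmHg = 5.053×10^5 Pa; h = 0.0965 km = 96.50 m; g = 9.810 m/s².
ρ = 533.8 kg/m³
533.8 kg/m³ × (1 lb/ft³ / 16.02 kg/m³) = 33.32 lb/ft³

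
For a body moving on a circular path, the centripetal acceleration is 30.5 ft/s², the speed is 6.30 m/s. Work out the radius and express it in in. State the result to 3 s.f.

168 in

Rearranging: r = v²/a.
a = 30.5 ft/s² = 9.296 m/s²; v = 6.30 m/s.
r = 4.269 m
4.269 m × (1 in / 0.02540 m) = 168.1 in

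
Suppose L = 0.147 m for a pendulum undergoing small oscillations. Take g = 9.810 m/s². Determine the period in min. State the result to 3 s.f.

0.0128 min

Directly: T = 2π√(L/g).
L = 0.147 m; g = 9.810 m/s².
T = 0.7691 s
0.7691 s × (1 min / 60.00 s) = 0.01282 min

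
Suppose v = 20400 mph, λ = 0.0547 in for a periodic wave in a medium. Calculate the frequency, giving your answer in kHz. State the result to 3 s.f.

Solving v = f·λ for f: f = v/λ.
v = 20400 mph = 9120 m/s; λ = 0.0547 in = 0.001389 m.
f = 6.564×10^6 Hz
6.564×10^6 Hz × (1 kHz / 1000 Hz) = 6564 kHz

6560 kHz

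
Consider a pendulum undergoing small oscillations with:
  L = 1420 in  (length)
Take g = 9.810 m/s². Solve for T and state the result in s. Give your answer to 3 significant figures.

T is given directly by: T = 2π√(L/g).
L = 1420 in = 36.07 m; g = 9.810 m/s².
T = 12.05 s

12.0 s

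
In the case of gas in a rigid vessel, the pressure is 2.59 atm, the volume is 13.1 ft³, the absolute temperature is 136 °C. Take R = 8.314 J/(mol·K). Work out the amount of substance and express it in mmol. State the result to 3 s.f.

28600 mmol

Solving PV = nRT for n: n = PV/(RT).
P = 2.59 atm = 2.624×10^5 Pa; V = 13.1 ft³ = 0.3710 m³; T = 136 °C = 409.1 K; R = 8.314 J/(mol·K).
n = 28.62 mol
28.62 mol × (1 mmol / 0.001000 mol) = 28618 mmol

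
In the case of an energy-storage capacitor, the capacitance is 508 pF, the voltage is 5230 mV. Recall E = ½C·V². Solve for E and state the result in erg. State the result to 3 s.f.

Directly: E = ½CV².
C = 508 pF = 5.080×10^-10 F; V = 5230 mV = 5.230 V.
E = 6.948×10^-9 J  (the unit combination reduces to kg·m²/s² = J)
6.948×10^-9 J × (1 erg / 1.000×10^-7 J) = 0.06948 erg

0.0695 erg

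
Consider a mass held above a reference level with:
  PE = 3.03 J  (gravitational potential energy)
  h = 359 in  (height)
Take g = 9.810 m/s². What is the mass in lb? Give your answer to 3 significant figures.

0.0747 lb

Solving PE = m·g·h for m: m = PE/(g·h).
PE = 3.03 J; h = 359 in = 9.119 m; g = 9.810 m/s².
m = 0.03387 kg
0.03387 kg × (1 lb / 0.4536 kg) = 0.07468 lb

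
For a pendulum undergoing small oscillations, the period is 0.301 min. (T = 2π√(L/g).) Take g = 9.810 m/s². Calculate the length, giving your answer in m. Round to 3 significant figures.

81.0 m

Rearranging: L = g·(T/2π)².
T = 0.301 min = 18.06 s; g = 9.810 m/s².
L = 81.05 m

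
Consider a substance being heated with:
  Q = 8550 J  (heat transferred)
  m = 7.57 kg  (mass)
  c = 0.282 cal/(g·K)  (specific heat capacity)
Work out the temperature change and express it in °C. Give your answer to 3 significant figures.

0.957 °C

Rearranging: ΔT = Q/(m·c).
Q = 8550 J; m = 7.57 kg; c = 0.282 cal/(g·K) = 1180 J/(kg·K).
ΔT = 0.9573 K
Since 1 °C = 1 K, 0.9573 °C.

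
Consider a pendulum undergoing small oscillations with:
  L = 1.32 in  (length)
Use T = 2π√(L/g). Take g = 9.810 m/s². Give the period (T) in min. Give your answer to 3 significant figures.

T is given directly by: T = 2π√(L/g).
L = 1.32 in = 0.03353 m; g = 9.810 m/s².
T = 0.3673 s
0.3673 s × (1 min / 60.00 s) = 0.006122 min

0.00612 min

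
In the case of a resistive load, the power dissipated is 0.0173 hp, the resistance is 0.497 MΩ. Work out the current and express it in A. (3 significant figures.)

0.00509 A

Rearranging P = I²R for I: I = √(P/R).
P = 0.0173 hp = 12.90 W; R = 0.497 MΩ = 4.970×10^5 Ω.
I = 0.005095 A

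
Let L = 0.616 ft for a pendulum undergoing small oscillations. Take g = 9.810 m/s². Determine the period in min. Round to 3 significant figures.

T is given directly by: T = 2π√(L/g).
L = 0.616 ft = 0.1878 m; g = 9.810 m/s².
T = 0.8692 s
0.8692 s × (1 min / 60.00 s) = 0.01449 min

0.0145 min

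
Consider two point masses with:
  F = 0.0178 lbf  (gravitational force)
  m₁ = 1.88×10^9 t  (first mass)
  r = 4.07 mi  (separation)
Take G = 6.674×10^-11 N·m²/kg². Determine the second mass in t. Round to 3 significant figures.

Rearranging: m₂ = F·r²/(G·m₁).
F = 0.0178 lbf = 0.07918 N; m₁ = 1.88×10^9 t = 1.880×10^12 kg; r = 4.07 mi = 6550 m; G = 6.674×10^-11 N·m²/kg².
m₂ = 27074 kg
27074 kg × (1 t / 1000 kg) = 27.07 t

27.1 t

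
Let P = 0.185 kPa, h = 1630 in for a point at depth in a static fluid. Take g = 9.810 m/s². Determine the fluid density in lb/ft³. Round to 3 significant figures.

Rearranging P = ρ·g·h for ρ: ρ = P/(g·h).
P = 0.185 kPa = 185.0 Pa; h = 1630 in = 41.40 m; g = 9.810 m/s².
ρ = 0.4555 kg/m³
0.4555 kg/m³ × (1 lb/ft³ / 16.02 kg/m³) = 0.02844 lb/ft³

0.0284 lb/ft³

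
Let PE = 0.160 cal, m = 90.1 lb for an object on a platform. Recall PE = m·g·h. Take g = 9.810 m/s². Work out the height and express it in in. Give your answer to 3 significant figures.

0.0657 in

Rearranging: h = PE/(m·g).
PE = 0.160 cal = 0.6694 J; m = 90.1 lb = 40.87 kg; g = 9.810 m/s².
h = 0.001670 m
0.001670 m × (1 in / 0.02540 m) = 0.06574 in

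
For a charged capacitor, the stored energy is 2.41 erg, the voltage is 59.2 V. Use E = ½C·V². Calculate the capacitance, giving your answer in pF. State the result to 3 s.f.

138 pF

Rearranging: C = 2E/V².
E = 2.41 erg = 2.410×10^-7 J; V = 59.2 V.
C = 1.375×10^-10 F
1.375×10^-10 F × (1 pF / 1.000×10^-12 F) = 137.5 pF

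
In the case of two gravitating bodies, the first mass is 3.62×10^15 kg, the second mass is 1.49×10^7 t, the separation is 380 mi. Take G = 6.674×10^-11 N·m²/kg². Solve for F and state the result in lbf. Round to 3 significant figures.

2160 lbf

From Newton's law of gravitation: F = Gm₁m₂/r².
m₁ = 3.62×10^15 kg; m₂ = 1.49×10^7 t = 1.490×10^10 kg; r = 380 mi = 6.116×10^5 m; G = 6.674×10^-11 N·m²/kg².
F = 9625 N  (the unit combination reduces to kg·m/s² = N)
9625 N × (1 lbf / 4.448 N) = 2164 lbf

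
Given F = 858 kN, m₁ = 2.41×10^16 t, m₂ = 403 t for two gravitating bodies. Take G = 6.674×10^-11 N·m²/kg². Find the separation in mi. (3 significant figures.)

17.1 mi

Rearranging: r = √(G·m₁m₂/F).
F = 858 kN = 8.580×10^5 N; m₁ = 2.41×10^16 t = 2.410×10^19 kg; m₂ = 403 t = 4.030×10^5 kg; G = 6.674×10^-11 N·m²/kg².
r = 27486 m
27486 m × (1 mi / 1609 m) = 17.08 mi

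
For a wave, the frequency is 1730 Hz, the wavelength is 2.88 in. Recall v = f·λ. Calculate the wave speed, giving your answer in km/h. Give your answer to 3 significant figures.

Directly: v = fλ.
f = 1730 Hz; λ = 2.88 in = 0.07315 m.
v = 126.6 m/s
126.6 m/s × (1 km/h / 0.2778 m/s) = 455.6 km/h

456 km/h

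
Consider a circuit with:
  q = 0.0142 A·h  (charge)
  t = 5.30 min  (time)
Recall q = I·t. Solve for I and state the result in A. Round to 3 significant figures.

Rearranging q = I·t for I: I = q/t.
q = 0.0142 A·h = 51.12 C; t = 5.30 min = 318.0 s.
I = 0.1608 A

0.161 A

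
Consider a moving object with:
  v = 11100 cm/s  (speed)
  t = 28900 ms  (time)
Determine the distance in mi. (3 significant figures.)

Rearranging: d = v·t.
v = 11100 cm/s = 111.0 m/s; t = 28900 ms = 28.90 s.
d = 3208 m
3208 m × (1 mi / 1609 m) = 1.993 mi

1.99 mi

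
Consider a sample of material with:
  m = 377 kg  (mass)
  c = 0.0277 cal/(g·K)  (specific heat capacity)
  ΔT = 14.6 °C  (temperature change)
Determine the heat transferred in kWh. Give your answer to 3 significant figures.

Q is given directly by: Q = mcΔT.
m = 377 kg; c = 0.0277 cal/(g·K) = 115.9 J/(kg·K); ΔT = 14.6 °C = 14.60 K.
Q = 6.379×10^5 J
6.379×10^5 J × (1 kWh / 3.600×10^6 J) = 0.1772 kWh

0.177 kWh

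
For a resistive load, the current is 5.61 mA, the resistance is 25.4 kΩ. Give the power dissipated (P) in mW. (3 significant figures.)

P is given directly by: P = I²R.
I = 5.61 mA = 0.005610 A; R = 25.4 kΩ = 25400 Ω.
P = 0.7994 W
0.7994 W × (1 mW / 0.001000 W) = 799.4 mW

799 mW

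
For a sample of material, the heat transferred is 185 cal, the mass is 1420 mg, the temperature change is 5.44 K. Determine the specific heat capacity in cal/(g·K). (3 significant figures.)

23.9 cal/(g·K)

Rearranging Q = m·c·ΔT for c: c = Q/(m·ΔT).
Q = 185 cal = 774.0 J; m = 1420 mg = 0.001420 kg; ΔT = 5.44 K.
c = 1.002×10^5 J/(kg·K)
1.002×10^5 J/(kg·K) × (1 cal/(g·K) / 4184 J/(kg·K)) = 23.95 cal/(g·K)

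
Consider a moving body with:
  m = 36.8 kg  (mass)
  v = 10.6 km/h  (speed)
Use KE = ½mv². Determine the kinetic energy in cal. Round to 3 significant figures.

KE is given directly by: KE = ½mv².
m = 36.8 kg; v = 10.6 km/h = 2.944 m/s.
KE = 159.5 J  (the unit combination reduces to kg·m²/s² = J)
159.5 J × (1 cal / 4.184 J) = 38.13 cal

38.1 cal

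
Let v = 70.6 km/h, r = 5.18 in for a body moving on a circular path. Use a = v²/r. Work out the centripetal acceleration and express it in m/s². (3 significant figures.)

2920 m/s²

a is given directly by: a = v²/r.
v = 70.6 km/h = 19.61 m/s; r = 5.18 in = 0.1316 m.
a = 2923 m/s²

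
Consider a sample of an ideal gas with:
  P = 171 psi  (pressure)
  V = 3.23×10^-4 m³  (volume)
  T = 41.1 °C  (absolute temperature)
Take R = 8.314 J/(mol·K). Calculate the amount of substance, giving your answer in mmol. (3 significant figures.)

From the ideal-gas law: n = PV/(RT).
P = 171 psi = 1.179×10^6 Pa; V = 3.23×10^-4 m³; T = 41.1 °C = 314.2 K; R = 8.314 J/(mol·K).
n = 0.1458 mol
0.1458 mol × (1 mmol / 0.001000 mol) = 145.8 mmol

146 mmol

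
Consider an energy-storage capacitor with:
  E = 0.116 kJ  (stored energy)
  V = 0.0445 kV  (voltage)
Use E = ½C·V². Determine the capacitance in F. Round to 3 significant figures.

0.117 F

Solving E = ½C·V² for C: C = 2E/V².
E = 0.116 kJ = 116.0 J; V = 0.0445 kV = 44.50 V.
C = 0.1172 F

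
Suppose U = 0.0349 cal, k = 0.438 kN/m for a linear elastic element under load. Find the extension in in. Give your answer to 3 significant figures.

1.02 in

Rearranging U = ½k·x² for x: x = √(2U/k).
U = 0.0349 cal = 0.1460 J; k = 0.438 kN/m = 438.0 N/m.
x = 0.02582 m
0.02582 m × (1 in / 0.02540 m) = 1.017 in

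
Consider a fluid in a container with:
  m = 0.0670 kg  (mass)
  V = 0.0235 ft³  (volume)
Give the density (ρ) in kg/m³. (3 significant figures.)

ρ is given directly by: ρ = m/V.
m = 0.0670 kg; V = 0.0235 ft³ = 6.654×10^-4 m³.
ρ = 100.7 kg/m³

101 kg/m³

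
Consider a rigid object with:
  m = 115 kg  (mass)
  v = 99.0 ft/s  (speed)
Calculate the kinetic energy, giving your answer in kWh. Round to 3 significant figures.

0.0145 kWh

Directly: KE = ½mv².
m = 115 kg; v = 99.0 ft/s = 30.18 m/s.
KE = 52356 J
52356 J × (1 kWh / 3.600×10^6 J) = 0.01454 kWh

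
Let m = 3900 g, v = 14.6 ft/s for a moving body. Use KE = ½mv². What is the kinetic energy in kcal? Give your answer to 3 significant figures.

KE is given directly by: KE = ½mv².
m = 3900 g = 3.900 kg; v = 14.6 ft/s = 4.450 m/s.
KE = 38.62 J
38.62 J × (1 kcal / 4184 J) = 0.009230 kcal

0.00923 kcal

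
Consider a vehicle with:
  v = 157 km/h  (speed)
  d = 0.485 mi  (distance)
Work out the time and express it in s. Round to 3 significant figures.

Rearranging v = d/t for t: t = d/v.
v = 157 km/h = 43.61 m/s; d = 0.485 mi = 780.5 m.
t = 17.90 s

17.9 s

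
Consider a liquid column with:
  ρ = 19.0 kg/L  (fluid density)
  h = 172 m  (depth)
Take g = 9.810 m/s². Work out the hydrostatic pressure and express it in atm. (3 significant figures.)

316 atm

Directly: P = ρgh.
ρ = 19.0 kg/L = 19000 kg/m³; h = 172 m; g = 9.810 m/s².
P = 3.206×10^7 Pa  (the unit combination reduces to kg/(m·s²) = Pa)
3.206×10^7 Pa × (1 atm / 1.013×10^5 Pa) = 316.4 atm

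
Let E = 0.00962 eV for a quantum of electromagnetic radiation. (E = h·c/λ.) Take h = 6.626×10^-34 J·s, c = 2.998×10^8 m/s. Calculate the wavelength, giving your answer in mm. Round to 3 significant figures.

0.129 mm

Rearranging E = h·c/λ for λ: λ = hc/E.
E = 0.00962 eV = 1.541×10^-21 J; h = 6.626×10^-34 J·s; c = 2.998×10^8 m/s.
λ = 1.289×10^-4 m
1.289×10^-4 m × (1 mm / 0.001000 m) = 0.1289 mm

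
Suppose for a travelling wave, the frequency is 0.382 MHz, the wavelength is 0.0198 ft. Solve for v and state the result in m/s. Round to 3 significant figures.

v is given directly by: v = fλ.
f = 0.382 MHz = 3.820×10^5 Hz; λ = 0.0198 ft = 0.006035 m.
v = 2305 m/s

2310 m/s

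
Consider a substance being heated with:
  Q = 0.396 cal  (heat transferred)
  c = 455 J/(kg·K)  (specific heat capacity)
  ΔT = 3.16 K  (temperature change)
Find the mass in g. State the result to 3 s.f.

1.15 g

Rearranging: m = Q/(c·ΔT).
Q = 0.396 cal = 1.657 J; c = 455 J/(kg·K); ΔT = 3.16 K.
m = 0.001152 kg
0.001152 kg × (1 g / 0.001000 kg) = 1.152 g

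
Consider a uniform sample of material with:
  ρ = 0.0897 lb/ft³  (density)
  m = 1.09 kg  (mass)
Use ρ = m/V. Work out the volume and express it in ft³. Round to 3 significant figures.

Rearranging ρ = m/V for V: V = m/ρ.
ρ = 0.0897 lb/ft³ = 1.437 kg/m³; m = 1.09 kg.
V = 0.7586 m³
0.7586 m³ × (1 ft³ / 0.02832 m³) = 26.79 ft³

26.8 ft³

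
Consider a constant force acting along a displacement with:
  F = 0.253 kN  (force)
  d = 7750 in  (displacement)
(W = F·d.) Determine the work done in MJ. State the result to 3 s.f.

Directly: W = F·d.
F = 0.253 kN = 253.0 N; d = 7750 in = 196.8 m.
W = 49803 J
49803 J × (1 MJ / 1.000×10^6 J) = 0.04980 MJ

0.0498 MJ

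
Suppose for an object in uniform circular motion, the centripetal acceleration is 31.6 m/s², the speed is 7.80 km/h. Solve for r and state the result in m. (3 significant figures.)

0.149 m

Rearranging: r = v²/a.
a = 31.6 m/s²; v = 7.80 km/h = 2.167 m/s.
r = 0.1486 m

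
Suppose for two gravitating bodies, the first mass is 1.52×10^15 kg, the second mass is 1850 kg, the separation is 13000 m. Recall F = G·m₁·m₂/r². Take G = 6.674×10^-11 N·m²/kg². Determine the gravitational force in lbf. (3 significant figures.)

Directly: F = Gm₁m₂/r².
m₁ = 1.52×10^15 kg; m₂ = 1850 kg; r = 13000 m; G = 6.674×10^-11 N·m²/kg².
F = 1.110 N
1.110 N × (1 lbf / 4.448 N) = 0.2496 lbf

0.250 lbf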